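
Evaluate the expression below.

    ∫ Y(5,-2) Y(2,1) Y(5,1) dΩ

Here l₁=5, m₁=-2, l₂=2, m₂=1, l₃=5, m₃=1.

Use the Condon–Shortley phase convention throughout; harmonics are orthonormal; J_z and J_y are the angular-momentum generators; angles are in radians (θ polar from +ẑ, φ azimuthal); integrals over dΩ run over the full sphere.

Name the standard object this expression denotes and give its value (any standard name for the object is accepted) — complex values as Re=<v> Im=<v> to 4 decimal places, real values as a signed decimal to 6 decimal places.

Gaunt coefficient, +0.104819

This is a Gaunt coefficient — the integral of a triple product of spherical harmonics over the sphere.
Rules hold: Σm=0, L=12 even, 3≤5≤7.
N = 11·5·11 = 605
Δ = 2!·8!·2!/13! = 1/38610
Racah Σ t=0..2: t=0:+1/2880 t=1:−1/576 t=2:+1/2880 = -1/960
⇒ 3j(5 2 5; 0 0 0)² = 10/429, sgn +1
Racah Σ t=1..2: t=1:−1/2880 t=2:+1/1440 = 1/2880
⇒ 3j(5 2 5; -2 1 1)² = 7/715, sgn +1
4πI² = N·(3j₀)²·(3jₘ)² = 70/507
I = +1·√(0.138067/4π) = 0.10481902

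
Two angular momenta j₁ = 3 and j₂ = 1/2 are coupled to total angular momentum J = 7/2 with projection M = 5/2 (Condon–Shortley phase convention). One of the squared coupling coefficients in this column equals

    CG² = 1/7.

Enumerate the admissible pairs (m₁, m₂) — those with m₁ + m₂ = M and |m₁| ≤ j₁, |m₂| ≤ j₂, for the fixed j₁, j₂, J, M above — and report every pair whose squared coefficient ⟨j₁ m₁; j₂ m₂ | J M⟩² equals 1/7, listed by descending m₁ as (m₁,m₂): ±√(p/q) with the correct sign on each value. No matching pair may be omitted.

(3,-1/2): +√(1/7)

Admissible pairs with m₁+m₂ = M = 5/2: (2,1/2), (3,-1/2)
  (m₁,m₂)=(3,-1/2): CG² = 1/7, CG = +√(1/7)   ← matches the target
  (m₁,m₂)=(2,1/2): CG² = 6/7, CG = +√(6/7)
Pairs with CG² = 1/7: (3,-1/2): +√(1/7)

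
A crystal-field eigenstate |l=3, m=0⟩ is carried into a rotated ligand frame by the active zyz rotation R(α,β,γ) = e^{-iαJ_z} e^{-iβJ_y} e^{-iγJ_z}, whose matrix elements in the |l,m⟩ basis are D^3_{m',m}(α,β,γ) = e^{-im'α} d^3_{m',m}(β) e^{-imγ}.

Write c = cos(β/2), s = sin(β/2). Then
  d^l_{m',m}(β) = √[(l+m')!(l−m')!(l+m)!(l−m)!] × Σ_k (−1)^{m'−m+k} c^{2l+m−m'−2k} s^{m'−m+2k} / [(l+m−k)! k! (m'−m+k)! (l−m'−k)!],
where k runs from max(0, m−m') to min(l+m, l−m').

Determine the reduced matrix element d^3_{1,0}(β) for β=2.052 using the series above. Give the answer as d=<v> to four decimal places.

d=-0.0273

d^3_{1,0}(β=2.0520) via the finite sum:
c=cos(2.052000/2)=0.518244, s=sin(2.052000/2)=0.855233; N=√[24·2·6·6]=41.569219
Admissible k: 0..2 (factorial args all ≥0)
  k=0: (−1)^1·41.5692/(12)·0.5182^5·0.8552^1 = -0.110751
  k=1: (−1)^2·41.5692/(4)·0.5182^3·0.8552^3 = +0.904831
  k=2: (−1)^3·41.5692/(12)·0.5182^1·0.8552^5 = -0.821385
d^3_{1,0}(2.0520) = -0.110751 +0.904831 -0.821385 = -0.027304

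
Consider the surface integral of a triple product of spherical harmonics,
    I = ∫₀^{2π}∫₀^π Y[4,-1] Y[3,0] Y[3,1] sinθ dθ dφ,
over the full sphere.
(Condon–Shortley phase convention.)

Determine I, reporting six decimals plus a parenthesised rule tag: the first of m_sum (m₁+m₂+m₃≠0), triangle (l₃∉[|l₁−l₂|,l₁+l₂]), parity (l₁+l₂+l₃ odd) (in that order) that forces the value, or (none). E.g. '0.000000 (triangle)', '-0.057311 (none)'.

Rules hold: Σm=0, L=10 even, 1≤3≤7.
N = 9·7·7 = 441
Δ = 4!·4!·2!/11! = 1/34650
Racah Σ t=1..3: t=1:−1/72 t=2:+1/16 t=3:−1/72 = 5/144
⇒ 3j(4 3 3; 0 0 0)² = 2/77, sgn -1
Racah Σ t=1..3: t=1:−1/288 t=2:+1/24 t=3:−1/48 = 5/288
⇒ 3j(4 3 3; -1 0 1)² = 5/462, sgn +1
4πI² = N·(3j₀)²·(3jₘ)² = 15/121
I = -1·√(0.123967/4π) = -0.09932258
No selection rule forces the value: the integral is nonzero (none).

-0.099323 (none)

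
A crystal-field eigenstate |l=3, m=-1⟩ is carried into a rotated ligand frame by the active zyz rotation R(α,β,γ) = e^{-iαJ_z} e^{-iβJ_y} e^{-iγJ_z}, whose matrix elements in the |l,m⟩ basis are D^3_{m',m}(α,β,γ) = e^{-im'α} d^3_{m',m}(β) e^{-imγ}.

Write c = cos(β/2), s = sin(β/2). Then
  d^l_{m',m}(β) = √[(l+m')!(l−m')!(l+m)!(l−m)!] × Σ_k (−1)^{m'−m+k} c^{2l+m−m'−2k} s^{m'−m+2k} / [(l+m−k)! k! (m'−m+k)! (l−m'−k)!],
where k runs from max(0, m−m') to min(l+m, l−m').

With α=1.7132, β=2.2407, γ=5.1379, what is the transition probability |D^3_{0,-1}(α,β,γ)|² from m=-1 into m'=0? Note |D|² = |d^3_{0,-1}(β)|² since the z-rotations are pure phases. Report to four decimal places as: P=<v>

P=0.0991

D^3_{0,-1}(1.7132,2.2407,5.1379) = e^{-i·0·1.7132}·d^3_{0,-1}(2.2407)·e^{-i·-1·5.1379}. Compute d first:
With c≡cos(β/2)=0.435367 and s≡sin(β/2)=0.900253, N=[6·6·2·24]^{1/2}=41.569219
k∈{0,1,2} keeps every argument non-negative
  k=0: (−1)^1·41.5692/(12)·0.4354^5·0.9003^1 = -0.048779
  k=1: (−1)^2·41.5692/(4)·0.4354^3·0.9003^3 = +0.625710
  k=2: (−1)^3·41.5692/(12)·0.4354^1·0.9003^5 = -0.891803
d^3_{0,-1}(2.2407) = -0.048779 +0.625710 -0.891803 = -0.314873
|D^3_{0,-1}|² = |d^3_{0,-1}(β)|² = (-0.314873)² = 0.099145 (the z-rotation phases have unit modulus)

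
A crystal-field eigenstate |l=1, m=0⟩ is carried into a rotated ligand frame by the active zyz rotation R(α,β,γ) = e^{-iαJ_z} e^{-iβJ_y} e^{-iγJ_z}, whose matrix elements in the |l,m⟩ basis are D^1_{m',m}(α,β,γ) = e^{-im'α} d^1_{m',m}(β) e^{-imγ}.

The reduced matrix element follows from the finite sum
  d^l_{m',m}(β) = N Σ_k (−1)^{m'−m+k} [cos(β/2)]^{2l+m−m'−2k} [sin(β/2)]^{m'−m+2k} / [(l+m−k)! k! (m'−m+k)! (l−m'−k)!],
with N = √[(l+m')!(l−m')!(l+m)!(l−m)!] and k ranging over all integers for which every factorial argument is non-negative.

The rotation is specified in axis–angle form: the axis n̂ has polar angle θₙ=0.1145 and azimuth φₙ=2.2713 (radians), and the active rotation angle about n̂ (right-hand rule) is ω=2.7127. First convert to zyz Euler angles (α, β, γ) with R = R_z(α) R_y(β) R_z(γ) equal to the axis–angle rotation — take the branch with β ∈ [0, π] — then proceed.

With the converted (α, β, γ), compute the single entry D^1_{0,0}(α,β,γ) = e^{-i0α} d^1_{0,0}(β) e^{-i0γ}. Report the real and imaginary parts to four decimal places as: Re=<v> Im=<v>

Re=0.9751 Im=0.0000

Axis–angle → zyz. n̂ = (sinθₙcosφₙ, sinθₙsinφₙ, cosθₙ) = (-0.073646, +0.087346, +0.993452), ω = 2.7127.
R = I cosω + sinω [n̂]ₓ + (1−cosω) n̂n̂ᵀ gives
  R = [-0.899071, -0.425424, -0.103376; +0.400858, -0.894859, +0.196316; -0.176025, +0.135062, +0.975076]
β = atan2(√(R₁₃²+R₂₃²), R₃₃) = 0.223732; α = atan2(R₂₃, R₁₃) mod 2π = 2.055484; γ = atan2(R₃₂, −R₃₁) mod 2π = 0.654476
Split into d^1_{0,0}(β=0.2237) × two z-phases.
c=cos(0.223732/2)=0.993750, s=sin(0.223732/2)=0.111633; N=√[1·1·1·1]=1.000000
The bounds max(0,m−m')=0 and min(l+m,l−m')=1 give 2 terms
  k=0: (−1)^0·1.0000/(1)·0.9937^2·0.1116^0 = +0.987538
  k=1: (−1)^1·1.0000/(1)·0.9937^0·0.1116^2 = -0.012462
d^1_{0,0}(0.2237) = +0.987538 -0.012462 = +0.975076
D = (+1.000000+0.000000i)·(+0.975076)·(+1.000000+0.000000i) = +0.975076+0.000000i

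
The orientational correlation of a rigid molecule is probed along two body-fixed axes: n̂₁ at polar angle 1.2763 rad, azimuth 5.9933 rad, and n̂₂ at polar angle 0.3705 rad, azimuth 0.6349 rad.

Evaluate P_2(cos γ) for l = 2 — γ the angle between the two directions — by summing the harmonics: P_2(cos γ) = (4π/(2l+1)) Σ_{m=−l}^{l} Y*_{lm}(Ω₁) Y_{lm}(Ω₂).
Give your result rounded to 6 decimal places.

Term-by-term m-sum for l=2 (normalisation 4π/5 = 2.513274):
  m=-2: (+0.295927-0.193785i) × (+0.015014-0.048365i) = -0.004929-0.017222i  (running Σ = -0.004929-0.017222i)
  m=-1: (+0.205631-0.061337i) × (+0.209934-0.154647i) = +0.033683-0.044677i  (running Σ = +0.028754-0.061899i)
  m=0: (-0.235677-0.000000i) × (+0.506737+0.000000i) = -0.119426-0.000000i  (running Σ = -0.090672-0.061899i)
  m=1: (-0.205631-0.061337i) × (-0.209934-0.154647i) = +0.033683+0.044677i  (running Σ = -0.056989-0.017222i)
  m=2: (+0.295927+0.193785i) × (+0.015014+0.048365i) = -0.004929+0.017222i  (running Σ = -0.061918+0.000000i)
Total Σ_m = -0.061918+0.000000i. Multiply by 2.513274: -0.155617+0.000000i. P_2(cos γ) = -0.155617

-0.155617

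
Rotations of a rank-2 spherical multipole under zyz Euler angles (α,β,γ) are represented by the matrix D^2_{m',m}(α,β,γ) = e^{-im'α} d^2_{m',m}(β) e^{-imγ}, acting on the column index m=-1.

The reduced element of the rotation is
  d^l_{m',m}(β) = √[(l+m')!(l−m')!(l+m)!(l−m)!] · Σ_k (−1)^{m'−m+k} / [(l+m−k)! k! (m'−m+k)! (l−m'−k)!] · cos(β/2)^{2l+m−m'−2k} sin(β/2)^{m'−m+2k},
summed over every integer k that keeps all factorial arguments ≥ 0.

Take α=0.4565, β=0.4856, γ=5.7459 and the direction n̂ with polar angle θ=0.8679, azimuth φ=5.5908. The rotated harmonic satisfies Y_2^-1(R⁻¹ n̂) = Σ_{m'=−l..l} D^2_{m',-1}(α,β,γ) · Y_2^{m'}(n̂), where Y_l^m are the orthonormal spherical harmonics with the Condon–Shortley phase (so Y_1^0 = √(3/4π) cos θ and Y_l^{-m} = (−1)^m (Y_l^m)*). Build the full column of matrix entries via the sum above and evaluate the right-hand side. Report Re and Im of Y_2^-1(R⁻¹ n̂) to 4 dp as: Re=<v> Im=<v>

Need the full column D^2_{m',-1} for m'=−2..2 at α=0.4565, β=0.4856, γ=5.7459.
cos(β/2)=0.970669, sin(β/2)=0.240421
d^2_{-2,-1}: single k=1 term ⇒ +0.439760;  D = +0.409085+0.161365i
d^2_{-1,-1}: k∈[0..1] ⇒ +0.887736 -0.163384 = +0.724352;  D = +0.721990-0.058453i
d^2_{0,-1}: k∈[0..1] ⇒ -0.538594 +0.033042 = -0.505552;  D = -0.434321+0.258745i
d^2_{1,-1}: k∈[0..1] ⇒ +0.163384 -0.003341 = +0.160043;  D = +0.087307-0.134131i
d^2_{2,-1}: single k=0 term ⇒ -0.026979;  D = -0.003243+0.026783i
Y_2^{m'}(θ=0.8679,φ=5.5908) and Σ D·Y over m':
  (+0.4091+0.1614i)·(+0.0416+0.2210i)  (+0.7220-0.0585i)·(+0.2933+0.2432i)  (-0.4343+0.2587i)·(+0.0800+0.0000i)  (+0.0873-0.1341i)·(-0.2933+0.2432i)  (-0.0032+0.0268i)·(+0.0416-0.2210i)
Y_2^-1(R⁻¹ n̂) = +0.185386+0.338686i

Re=0.1854 Im=0.3387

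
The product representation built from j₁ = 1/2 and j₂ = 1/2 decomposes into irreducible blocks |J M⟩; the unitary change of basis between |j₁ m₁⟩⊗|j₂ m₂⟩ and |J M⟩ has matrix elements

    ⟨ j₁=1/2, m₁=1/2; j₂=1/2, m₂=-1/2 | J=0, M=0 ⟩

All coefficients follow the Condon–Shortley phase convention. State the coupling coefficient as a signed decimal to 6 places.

+√(1/2) = +0.707107

triangle: 1!*0!*0!/2! = 1/2
(j±m)!: 1!*0!*0!*1!*0!*0! = 1
prefactor² = (2J+1)*Δ*N² = 1/2
  k=0: +1/(0!*1!*0!*0!*0!*0!) = 1
Σ = 1  ⇒  CG² = 1/2*1² = 1/2
CG = +√(1/2) = +0.707107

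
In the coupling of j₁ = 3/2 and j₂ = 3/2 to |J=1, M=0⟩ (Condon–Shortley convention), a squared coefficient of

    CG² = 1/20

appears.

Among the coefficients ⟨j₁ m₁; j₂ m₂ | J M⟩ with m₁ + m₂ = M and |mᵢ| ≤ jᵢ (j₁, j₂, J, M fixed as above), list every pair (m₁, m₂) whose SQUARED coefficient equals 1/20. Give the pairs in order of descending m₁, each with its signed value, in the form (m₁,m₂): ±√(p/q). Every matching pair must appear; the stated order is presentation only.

(1/2,-1/2): −√(1/20); (-1/2,1/2): −√(1/20)

Admissible pairs with m₁+m₂ = M = 0: (-3/2,3/2), (-1/2,1/2), (1/2,-1/2), (3/2,-3/2)
  (m₁,m₂)=(3/2,-3/2): CG² = 9/20, CG = +√(9/20)
  (m₁,m₂)=(1/2,-1/2): CG² = 1/20, CG = −√(1/20)   ← matches the target
  (m₁,m₂)=(-1/2,1/2): CG² = 1/20, CG = −√(1/20)   ← matches the target
  (m₁,m₂)=(-3/2,3/2): CG² = 9/20, CG = +√(9/20)
Pairs with CG² = 1/20: (1/2,-1/2): −√(1/20); (-1/2,1/2): −√(1/20)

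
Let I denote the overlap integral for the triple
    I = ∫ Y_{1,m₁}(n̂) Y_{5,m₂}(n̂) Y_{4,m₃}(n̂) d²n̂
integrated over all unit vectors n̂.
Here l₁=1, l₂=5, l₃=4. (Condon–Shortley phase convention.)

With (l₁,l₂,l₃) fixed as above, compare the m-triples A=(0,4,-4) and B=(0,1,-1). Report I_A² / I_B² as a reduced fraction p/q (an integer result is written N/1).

3/8

l's match ⇒ only the (l;m) 3-j factors differ between A and B.
A: triangle coeff Δ(1,5,4) = 1/495; Σ_t [1,1]: t=1:−1/40320 = -1/40320; (3j)²=1/55 [(1 5 4; 0 4 -4)], sign=-1
B: triangle coeff Δ(1,5,4) = 1/495; Σ_t [1,1]: t=1:−1/720 = -1/720; (3j)²=8/165 [(1 5 4; 0 1 -1)], sign=+1
I_A²/I_B² = (1/55)/(8/165) = 3/8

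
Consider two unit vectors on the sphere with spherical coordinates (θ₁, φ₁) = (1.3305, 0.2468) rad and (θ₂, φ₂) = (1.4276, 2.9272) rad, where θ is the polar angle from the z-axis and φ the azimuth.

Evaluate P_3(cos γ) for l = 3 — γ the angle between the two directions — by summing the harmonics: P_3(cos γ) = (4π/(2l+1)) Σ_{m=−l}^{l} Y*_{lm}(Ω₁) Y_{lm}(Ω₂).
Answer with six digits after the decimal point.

Summing Y*_{l m}(θ₁,φ₁)·Y_{l m}(θ₂,φ₂) over m ∈ [−3, 3]; prefactor 4π/(2·3+1) = 1.795196:
  m=-3: (+0.282201+0.257882i) × (-0.323713-0.242622i) = -0.028785-0.151948i  (running Σ = -0.028785-0.151948i)
  m=-2: (+0.202058+0.108712i) × (+0.129941+0.059403i) = +0.019798+0.026129i  (running Σ = -0.008987-0.125819i)
  m=-1: (-0.218183-0.054968i) × (+0.280723+0.061124i) = -0.057889-0.028767i  (running Σ = -0.066876-0.154586i)
  m=0: (-0.241286-0.000000i) × (-0.154342+0.000000i) = +0.037241+0.000000i  (running Σ = -0.029635-0.154586i)
  m=1: (+0.218183-0.054968i) × (-0.280723+0.061124i) = -0.057889+0.028767i  (running Σ = -0.087524-0.125819i)
  m=2: (+0.202058-0.108712i) × (+0.129941-0.059403i) = +0.019798-0.026129i  (running Σ = -0.067726-0.151948i)
  m=3: (-0.282201+0.257882i) × (+0.323713-0.242622i) = -0.028785+0.151948i  (running Σ = -0.096511+0.000000i)
Accumulated sum -0.096511+0.000000i; after 4π/(2l+1) scaling, -0.173256+0.000000i ⇒ P_3 = -0.173256

-0.173256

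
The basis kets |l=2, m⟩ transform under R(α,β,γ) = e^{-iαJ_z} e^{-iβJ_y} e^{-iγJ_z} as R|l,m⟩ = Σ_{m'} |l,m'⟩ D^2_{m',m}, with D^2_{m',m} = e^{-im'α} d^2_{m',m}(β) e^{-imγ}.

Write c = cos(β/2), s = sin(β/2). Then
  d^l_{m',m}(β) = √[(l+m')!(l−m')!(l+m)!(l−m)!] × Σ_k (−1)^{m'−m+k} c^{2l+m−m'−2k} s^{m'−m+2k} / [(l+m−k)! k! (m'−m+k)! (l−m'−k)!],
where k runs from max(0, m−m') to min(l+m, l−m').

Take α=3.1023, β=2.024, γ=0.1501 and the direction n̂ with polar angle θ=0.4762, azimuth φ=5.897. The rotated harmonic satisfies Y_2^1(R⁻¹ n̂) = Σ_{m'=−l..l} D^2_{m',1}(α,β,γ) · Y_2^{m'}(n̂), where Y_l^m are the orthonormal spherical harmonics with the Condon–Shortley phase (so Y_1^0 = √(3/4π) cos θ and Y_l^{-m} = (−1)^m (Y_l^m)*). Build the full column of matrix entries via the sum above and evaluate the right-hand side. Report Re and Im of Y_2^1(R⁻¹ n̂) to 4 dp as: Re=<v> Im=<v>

Need the full column D^2_{m',1} for m'=−2..2 at α=3.1023, β=2.0240, γ=0.1501.
cos(β/2)=0.530166, sin(β/2)=0.847894
d^2_{-2,1}: single k=3 term ⇒ +0.646348;  D = +0.629520-0.146525i
d^2_{-1,1}: k∈[2..3] ⇒ +0.606217 -0.516852 = +0.089365;  D = -0.087767+0.016824i
d^2_{0,1}: k∈[1..2] ⇒ +0.309494 -0.791611 = -0.482117;  D = -0.476696+0.072094i
d^2_{1,1}: k∈[0..1] ⇒ +0.079004 -0.606217 = -0.527213;  D = +0.523980-0.058300i
d^2_{2,1}: single k=0 term ⇒ -0.252701;  D = -0.252055+0.018056i
Y_2^{m'}(θ=0.4762,φ=5.897) and Σ D·Y over m':
  (+0.6295-0.1465i)·(+0.0581+0.0566i)  (-0.0878+0.0168i)·(+0.2916+0.1185i)  (-0.4767+0.0721i)·(+0.4320+0.0000i)  (+0.5240-0.0583i)·(-0.2916+0.1185i)  (-0.2521+0.0181i)·(+0.0581-0.0566i)
Y_2^1(R⁻¹ n̂) = -0.348089+0.147224i

Re=-0.3481 Im=0.1472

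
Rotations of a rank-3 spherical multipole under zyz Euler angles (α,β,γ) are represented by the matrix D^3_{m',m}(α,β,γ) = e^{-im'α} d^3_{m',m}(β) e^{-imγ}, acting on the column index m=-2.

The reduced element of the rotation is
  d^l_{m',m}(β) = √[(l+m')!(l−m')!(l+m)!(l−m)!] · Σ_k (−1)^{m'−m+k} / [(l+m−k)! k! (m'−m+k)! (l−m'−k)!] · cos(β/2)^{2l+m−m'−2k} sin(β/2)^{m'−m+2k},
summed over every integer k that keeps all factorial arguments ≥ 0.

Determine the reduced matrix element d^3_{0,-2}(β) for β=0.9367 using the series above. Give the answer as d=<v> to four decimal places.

d^3_{0,-2}(β=0.9367) via the finite sum:
c=cos(0.936700/2)=0.892314, s=sin(0.936700/2)=0.451415; N=√[6·6·1·120]=65.726707
Admissible k: 0..1 (factorial args all ≥0)
  k=0: (−1)^2·65.7267/(12)·0.8923^4·0.4514^2 = +0.707593
  k=1: (−1)^3·65.7267/(12)·0.8923^2·0.4514^4 = -0.181092
d^3_{0,-2}(0.9367) = +0.707593 -0.181092 = +0.526501

d=0.5265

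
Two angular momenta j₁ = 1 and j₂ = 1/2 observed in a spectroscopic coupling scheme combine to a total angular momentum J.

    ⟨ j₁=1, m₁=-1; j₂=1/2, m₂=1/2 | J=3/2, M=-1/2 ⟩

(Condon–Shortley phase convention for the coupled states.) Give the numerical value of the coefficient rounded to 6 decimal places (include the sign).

j₁+j₂−J=0  J+j₁−j₂=2  J−j₁+j₂=1  j₁+j₂+J+1=4
(j₁±m₁, j₂±m₂, J±M) = (0,2,1,0,1,2)
P² = 4/3
sum k=0..0:
  [0] +1/2 = 1/2
S = 1/2
C² = P²·S² = 1/3 ; C = +0.577350

+√(1/3) = +0.577350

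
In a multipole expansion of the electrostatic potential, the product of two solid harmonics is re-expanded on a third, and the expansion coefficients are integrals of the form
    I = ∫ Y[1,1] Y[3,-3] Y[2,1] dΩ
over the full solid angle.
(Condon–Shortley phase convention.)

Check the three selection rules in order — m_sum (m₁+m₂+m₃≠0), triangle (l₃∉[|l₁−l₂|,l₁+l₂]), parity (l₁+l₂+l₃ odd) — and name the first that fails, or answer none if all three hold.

m_sum

azimuthal sum: 1 − 3 + 1 = -1  ✗
2 ≤ 2 ≤ 4 (triangle on l)
L = 1 + 3 + 2 = 6 (even)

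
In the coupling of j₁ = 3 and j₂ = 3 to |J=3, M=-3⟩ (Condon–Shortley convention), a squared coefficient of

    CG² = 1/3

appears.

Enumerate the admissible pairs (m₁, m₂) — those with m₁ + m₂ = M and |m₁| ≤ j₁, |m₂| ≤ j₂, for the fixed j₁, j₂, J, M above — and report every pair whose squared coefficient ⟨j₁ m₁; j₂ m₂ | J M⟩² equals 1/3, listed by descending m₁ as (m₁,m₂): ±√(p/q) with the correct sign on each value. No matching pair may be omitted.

Admissible pairs with m₁+m₂ = M = -3: (-3,0), (-2,-1), (-1,-2), (0,-3)
  (m₁,m₂)=(0,-3): CG² = 1/6, CG = +√(1/6)
  (m₁,m₂)=(-1,-2): CG² = 1/3, CG = −√(1/3)   ← matches the target
  (m₁,m₂)=(-2,-1): CG² = 1/3, CG = +√(1/3)   ← matches the target
  (m₁,m₂)=(-3,0): CG² = 1/6, CG = −√(1/6)
Pairs with CG² = 1/3: (-1,-2): −√(1/3); (-2,-1): +√(1/3)

(-1,-2): −√(1/3); (-2,-1): +√(1/3)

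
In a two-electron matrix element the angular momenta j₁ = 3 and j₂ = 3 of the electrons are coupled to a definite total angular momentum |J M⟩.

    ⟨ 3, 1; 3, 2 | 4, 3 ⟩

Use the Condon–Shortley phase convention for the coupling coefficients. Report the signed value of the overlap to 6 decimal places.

-0.301511  (= −√(1/11))

√[9·2!4!4!/11! · 4!2!5!1!7!1!] = √(82944/11)
  +(−1)^1/∏(1,1,1,4,3,0)! = -1/144  (running -1/144)
  +(−1)^2/∏(2,0,0,3,4,1)! = 1/288  (running -1/288)
⟨..|..⟩ = √(82944/11)·(-1/288) = -0.301511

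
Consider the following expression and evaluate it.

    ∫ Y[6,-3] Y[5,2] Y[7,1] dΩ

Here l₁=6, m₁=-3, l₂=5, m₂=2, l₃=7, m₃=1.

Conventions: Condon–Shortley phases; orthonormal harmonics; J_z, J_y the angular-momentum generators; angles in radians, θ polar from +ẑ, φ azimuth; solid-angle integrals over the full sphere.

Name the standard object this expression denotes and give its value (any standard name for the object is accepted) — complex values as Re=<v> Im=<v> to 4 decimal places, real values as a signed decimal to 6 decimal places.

This is a Gaunt coefficient — the integral of a triple product of spherical harmonics over the sphere.
Checks pass: Σm=0; 18 even; l₃=7∈[1,11].
(2·6+1)(2·5+1)(2·7+1) = 2145
Δ: 4! 8! 6! / 19! → 1/174594420
sum: t=0:+1/4147200 t=1:−1/207360 t=2:+1/82944 t=3:−1/207360 t=4:+1/4147200 = 1/345600
3j²(6 5 7; 0 0 0) = Δ·Π!·Σ² = 420/46189  (sign -1)
sum: t=1:−1/174182400 t=2:+1/2419200 t=3:−1/414720 t=4:+1/622080 = -23/58060800
3j²(6 5 7; -3 2 1) = Δ·Π!·Σ² = 1587/923780  (sign -1)
combine: 4πI² = 2145·420/46189·1587/923780 = 499905/14919047
take √, sign +1: I = 0.05163786

Gaunt coefficient, +0.051638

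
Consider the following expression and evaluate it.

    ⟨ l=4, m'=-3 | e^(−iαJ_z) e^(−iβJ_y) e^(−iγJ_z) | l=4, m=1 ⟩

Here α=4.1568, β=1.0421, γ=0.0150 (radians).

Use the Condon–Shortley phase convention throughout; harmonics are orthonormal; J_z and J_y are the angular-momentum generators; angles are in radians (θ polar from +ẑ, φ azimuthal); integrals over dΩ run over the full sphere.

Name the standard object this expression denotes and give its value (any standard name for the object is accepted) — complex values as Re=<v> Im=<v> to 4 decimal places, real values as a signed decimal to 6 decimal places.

This is a Wigner D-matrix element — the rotation-matrix element ⟨l m'| R(α,β,γ) |l m⟩ in the angular-momentum basis.
D^4_{-3,1}(4.1568,1.0421,0.0150) = e^{-i·-3·4.1568}·d^4_{-3,1}(1.0421)·e^{-i·1·0.0150}. Compute d first:
With c≡cos(β/2)=0.867297 and s≡sin(β/2)=0.497791, N=[1·5040·120·6]^{1/2}=1904.940944
k: max(0,(1)−(-3))=4 … min(4+(1),4−(-3))=5
  k=4: (−1)^0·1904.9409/(144)·0.8673^4·0.4978^4 = +0.459599
  k=5: (−1)^1·1904.9409/(240)·0.8673^2·0.4978^6 = -0.090842
d^4_{-3,1}(1.0421) = +0.459599 -0.090842 = +0.368756
Phases: e^{-i·(-3)·4.1568}=+0.995398-0.095823i, e^{-i·(1)·0.0150}=+0.999888-0.014999i ⇒ D=+0.366488-0.040837i

Wigner D-matrix element, Re=0.3665 Im=-0.0408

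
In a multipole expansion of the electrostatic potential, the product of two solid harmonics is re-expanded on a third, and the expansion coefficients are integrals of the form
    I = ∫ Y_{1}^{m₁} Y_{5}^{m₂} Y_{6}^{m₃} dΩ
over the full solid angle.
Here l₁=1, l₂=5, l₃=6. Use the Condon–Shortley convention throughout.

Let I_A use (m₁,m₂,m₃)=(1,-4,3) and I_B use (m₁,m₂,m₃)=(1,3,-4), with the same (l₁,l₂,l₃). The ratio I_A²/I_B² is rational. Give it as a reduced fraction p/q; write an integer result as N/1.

Same 1,5,6: normalisation and zero-m 3j drop out of the ratio.
A: Δ: 0! 2! 10! / 13! → 1/858; sum: t=0:+1/725760 = 1/725760; 3j²(1 5 6; 1 -4 3) = Δ·Π!·Σ² = 1/286  (sign -1)
B: Δ: 0! 2! 10! / 13! → 1/858; sum: t=0:+1/161280 = 1/161280; 3j²(1 5 6; 1 3 -4) = Δ·Π!·Σ² = 15/286  (sign +1)
I_A²/I_B² = (1/286)/(15/286) = 1/15

1/15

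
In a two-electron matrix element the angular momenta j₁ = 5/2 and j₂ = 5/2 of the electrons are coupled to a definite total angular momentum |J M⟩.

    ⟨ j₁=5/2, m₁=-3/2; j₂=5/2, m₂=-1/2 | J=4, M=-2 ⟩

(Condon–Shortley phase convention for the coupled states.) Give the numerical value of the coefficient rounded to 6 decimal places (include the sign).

triangle: 1!*4!*4!/10! = 576/3628800
(j±m)!: 1!*4!*2!*3!*2!*6! = 414720
prefactor² = (2J+1)*Δ*N² = 20736/35
  k=0: +1/(0!*1!*4!*2!*0!*2!) = 1/96
  k=1: −1/(1!*0!*3!*1!*1!*3!) = -1/36
Σ = -5/288  ⇒  CG² = 20736/35*(-5/288)² = 5/28
CG = −√(5/28) = -0.422577

-0.422577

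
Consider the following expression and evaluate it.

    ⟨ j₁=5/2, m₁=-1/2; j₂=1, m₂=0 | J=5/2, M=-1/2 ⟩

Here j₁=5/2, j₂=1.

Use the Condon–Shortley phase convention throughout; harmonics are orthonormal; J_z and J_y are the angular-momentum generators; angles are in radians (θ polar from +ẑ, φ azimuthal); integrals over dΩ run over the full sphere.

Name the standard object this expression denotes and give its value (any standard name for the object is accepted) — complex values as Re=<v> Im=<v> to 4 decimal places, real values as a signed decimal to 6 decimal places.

Clebsch–Gordan coefficient, −√(1/35) ≈ -0.169031

This is a Clebsch–Gordan (vector-coupling) coefficient.
j₁+j₂−J=1  J+j₁−j₂=4  J−j₁+j₂=1  j₁+j₂+J+1=7
(j₁±m₁, j₂±m₂, J±M) = (2,3,1,1,2,3)
P² = 144/35
sum k=0..1:
  [0] +1/6 = 1/6
  [1] −1/4 = -1/4
S = -1/12
C² = P²·S² = 1/35 ; C = -0.169031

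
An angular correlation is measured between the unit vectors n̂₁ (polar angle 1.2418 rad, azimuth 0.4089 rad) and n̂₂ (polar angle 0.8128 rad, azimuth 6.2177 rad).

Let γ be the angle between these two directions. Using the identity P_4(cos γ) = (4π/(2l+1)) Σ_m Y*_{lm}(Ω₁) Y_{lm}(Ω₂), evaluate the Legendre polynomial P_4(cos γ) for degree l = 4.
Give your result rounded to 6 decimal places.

-0.118702

Term-by-term m-sum for l=4 (normalisation 4π/9 = 1.396263):
  term(m=-4) = (-0.014023, 0.041379)   from Y*(Ω₁)=(-0.022987, 0.354219), Y(Ω₂)=(0.118887, 0.031874)
  term(m=-3) = (0.016617, 0.111734)   from Y*(Ω₁)=(0.115631, 0.322673), Y(Ω₂)=(0.323224, 0.064329)
  term(m=-2) = (-0.019143, -0.026700)   from Y*(Ω₁)=(-0.055168, -0.058864), Y(Ω₂)=(0.403748, 0.053184)
  term(m=-1) = (-0.021262, -0.010918)   from Y*(Ω₁)=(-0.301197, -0.130516), Y(Ω₂)=(0.072657, 0.004765)
  term(m=+0) = (-0.009391, 0.000000)   from Y*(Ω₁)=(0.026417, -0.000000), Y(Ω₂)=(-0.355512, 0.000000)
  term(m=+1) = (-0.021262, 0.010918)   from Y*(Ω₁)=(0.301197, -0.130516), Y(Ω₂)=(-0.072657, 0.004765)
  term(m=+2) = (-0.019143, 0.026700)   from Y*(Ω₁)=(-0.055168, 0.058864), Y(Ω₂)=(0.403748, -0.053184)
  term(m=+3) = (0.016617, -0.111734)   from Y*(Ω₁)=(-0.115631, 0.322673), Y(Ω₂)=(-0.323224, 0.064329)
  term(m=+4) = (-0.014023, -0.041379)   from Y*(Ω₁)=(-0.022987, -0.354219), Y(Ω₂)=(0.118887, -0.031874)
Σ over m = (-0.085014, 0.000000); ×(4π/9) → (-0.118702, 0.000000). Real part: -0.118702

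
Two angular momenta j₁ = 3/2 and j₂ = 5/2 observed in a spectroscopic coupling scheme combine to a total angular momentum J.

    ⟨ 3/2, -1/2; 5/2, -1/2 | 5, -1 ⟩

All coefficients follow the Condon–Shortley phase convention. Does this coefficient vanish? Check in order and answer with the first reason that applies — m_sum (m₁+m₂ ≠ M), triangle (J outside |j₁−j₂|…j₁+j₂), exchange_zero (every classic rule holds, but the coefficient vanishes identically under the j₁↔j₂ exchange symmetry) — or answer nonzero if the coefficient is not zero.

m-sum: m₁+m₂ = -1/2+(-1/2) = -1, M = -1  ✓
triangle: need |j₁−j₂| ≤ J ≤ j₁+j₂, i.e. J ∈ [1, 4]; J = 5 is outside ✗ ⇒ coefficient is 0

triangle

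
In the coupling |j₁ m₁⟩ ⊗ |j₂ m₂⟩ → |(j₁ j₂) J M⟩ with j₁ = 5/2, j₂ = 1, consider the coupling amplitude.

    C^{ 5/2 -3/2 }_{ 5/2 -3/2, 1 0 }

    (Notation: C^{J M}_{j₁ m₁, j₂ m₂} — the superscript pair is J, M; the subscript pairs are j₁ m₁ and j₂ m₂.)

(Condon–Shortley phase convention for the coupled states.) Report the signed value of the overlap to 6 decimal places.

−√(9/35) = -0.507093

√[6·1!4!1!/7! · 1!4!1!1!1!4!] = √(576/35)
  +(−1)^0/∏(0,1,4,1,0,0)! = 1/24  (running 1/24)
  +(−1)^1/∏(1,0,3,0,1,1)! = -1/6  (running -1/8)
⟨..|..⟩ = √(576/35)·(-1/8) = -0.507093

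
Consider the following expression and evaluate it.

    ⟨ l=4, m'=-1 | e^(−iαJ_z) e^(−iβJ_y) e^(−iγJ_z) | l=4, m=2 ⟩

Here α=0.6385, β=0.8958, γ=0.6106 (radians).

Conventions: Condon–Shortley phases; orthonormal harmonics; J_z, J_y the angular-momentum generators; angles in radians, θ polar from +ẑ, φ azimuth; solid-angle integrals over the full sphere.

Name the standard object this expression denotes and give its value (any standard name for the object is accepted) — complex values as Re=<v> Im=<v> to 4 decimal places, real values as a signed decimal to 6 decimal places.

Wigner D-matrix element, Re=0.3822 Im=-0.2519

This is a Wigner D-matrix element — the rotation-matrix element ⟨l m'| R(α,β,γ) |l m⟩ in the angular-momentum basis.
Split into d^4_{-1,2}(β=0.8958) × two z-phases.
c=cos(0.895800/2)=0.901359, s=sin(0.895800/2)=0.433074; N=√[6·120·720·2]=1018.233765
Admissible k: 3..5 (factorial args all ≥0)
  k=3: (−1)^0·1018.2338/(72)·0.9014^5·0.4331^3 = +0.683421
  k=4: (−1)^1·1018.2338/(48)·0.9014^3·0.4331^5 = -0.236651
  k=5: (−1)^2·1018.2338/(240)·0.9014^1·0.4331^7 = +0.010926
d^4_{-1,2}(0.8958) = +0.683421 -0.236651 +0.010926 = +0.457696
Attach z-rotation phases: D = e^{-i(-1)(0.6385)}·(+0.457696)·e^{-i(2)(0.6106)} = +0.382167-0.251861i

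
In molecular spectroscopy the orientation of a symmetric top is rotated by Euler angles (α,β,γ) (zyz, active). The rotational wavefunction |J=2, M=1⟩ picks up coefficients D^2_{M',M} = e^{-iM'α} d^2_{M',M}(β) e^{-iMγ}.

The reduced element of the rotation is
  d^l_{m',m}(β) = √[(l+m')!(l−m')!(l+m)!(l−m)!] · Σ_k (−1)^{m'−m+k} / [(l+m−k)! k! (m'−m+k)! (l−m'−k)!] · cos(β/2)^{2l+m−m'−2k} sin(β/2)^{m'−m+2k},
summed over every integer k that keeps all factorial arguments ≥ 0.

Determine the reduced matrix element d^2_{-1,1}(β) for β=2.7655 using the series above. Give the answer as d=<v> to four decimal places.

d^2_{-1,1}(β=2.7655) via the finite sum:
c=cos(2.765500/2)=0.186940, s=sin(2.765500/2)=0.982371; N=√[1·6·6·1]=6.000000
k: max(0,(1)−(-1))=2 … min(2+(1),2−(-1))=3
  k=2: (−1)^0·6.0000/(2)·0.1869^2·0.9824^2 = +0.101176
  k=3: (−1)^1·6.0000/(6)·0.1869^0·0.9824^4 = -0.931328
d^2_{-1,1}(2.7655) = +0.101176 -0.931328 = -0.830152

d=-0.8302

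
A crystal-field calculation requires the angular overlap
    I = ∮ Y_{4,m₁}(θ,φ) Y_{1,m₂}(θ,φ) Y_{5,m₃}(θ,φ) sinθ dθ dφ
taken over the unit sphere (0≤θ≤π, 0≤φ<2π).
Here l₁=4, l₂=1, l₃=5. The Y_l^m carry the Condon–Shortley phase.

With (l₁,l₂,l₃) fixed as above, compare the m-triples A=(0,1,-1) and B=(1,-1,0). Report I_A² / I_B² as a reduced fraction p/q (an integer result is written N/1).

l's match ⇒ only the (l;m) 3-j factors differ between A and B.
A: triangle coeff Δ(4,1,5) = 1/495; Σ_t [0,0]: t=0:+1/1152 = 1/1152; (3j)²=1/33 [(4 1 5; 0 1 -1)], sign=+1
B: triangle coeff Δ(4,1,5) = 1/495; Σ_t [0,0]: t=0:+1/1440 = 1/1440; (3j)²=2/99 [(4 1 5; 1 -1 0)], sign=-1
I_A²/I_B² = (1/33)/(2/99) = 3/2

3/2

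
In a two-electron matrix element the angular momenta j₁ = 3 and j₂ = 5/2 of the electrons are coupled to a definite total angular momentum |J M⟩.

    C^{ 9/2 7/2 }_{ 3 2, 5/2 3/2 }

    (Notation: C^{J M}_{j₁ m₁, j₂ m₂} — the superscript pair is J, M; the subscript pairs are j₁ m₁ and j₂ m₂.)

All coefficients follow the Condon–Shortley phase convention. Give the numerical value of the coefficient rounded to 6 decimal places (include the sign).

√[10·1!5!4!/11! · 5!1!4!1!8!1!] = √(921600/11)
  +(−1)^0/∏(0,1,1,4,4,0)! = 1/576  (running 1/576)
  +(−1)^1/∏(1,0,0,3,5,1)! = -1/720  (running 1/2880)
⟨..|..⟩ = √(921600/11)·(1/2880) = +0.100504

+√(1/99) ≈ +0.100504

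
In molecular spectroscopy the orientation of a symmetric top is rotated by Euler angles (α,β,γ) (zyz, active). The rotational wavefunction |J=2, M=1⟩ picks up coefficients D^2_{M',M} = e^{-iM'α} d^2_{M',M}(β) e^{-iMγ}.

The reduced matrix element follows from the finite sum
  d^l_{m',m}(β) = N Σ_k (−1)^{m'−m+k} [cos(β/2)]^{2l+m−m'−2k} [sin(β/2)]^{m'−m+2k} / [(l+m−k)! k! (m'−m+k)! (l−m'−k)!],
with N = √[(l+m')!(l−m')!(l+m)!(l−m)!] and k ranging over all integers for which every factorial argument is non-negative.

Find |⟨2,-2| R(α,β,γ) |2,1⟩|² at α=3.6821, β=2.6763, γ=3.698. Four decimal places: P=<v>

D^2_{-2,1}(3.6821,2.6763,3.6980) = e^{-i·-2·3.6821}·d^2_{-2,1}(2.6763)·e^{-i·1·3.6980}. Compute d first:
With c≡cos(β/2)=0.230553 and s≡sin(β/2)=0.973060, N=[1·24·6·1]^{1/2}=12.000000
k∈{3} keeps every argument non-negative
  k=3: (−1)^0·12.0000/(6)·0.2306^1·0.9731^3 = +0.424835
d^2_{-2,1}(2.6763) = +0.424835
|D^2_{-2,1}|² = |d^2_{-2,1}(β)|² = (+0.424835)² = 0.180484 (the z-rotation phases have unit modulus)

P=0.1805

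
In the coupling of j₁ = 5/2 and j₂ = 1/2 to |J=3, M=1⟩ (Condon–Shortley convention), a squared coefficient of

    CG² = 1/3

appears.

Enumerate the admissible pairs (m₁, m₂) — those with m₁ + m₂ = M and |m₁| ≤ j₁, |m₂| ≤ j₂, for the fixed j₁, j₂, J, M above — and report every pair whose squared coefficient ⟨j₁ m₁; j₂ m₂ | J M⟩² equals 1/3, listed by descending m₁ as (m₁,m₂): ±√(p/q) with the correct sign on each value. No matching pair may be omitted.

(3/2,-1/2): +√(1/3)

Admissible pairs with m₁+m₂ = M = 1: (1/2,1/2), (3/2,-1/2)
  (m₁,m₂)=(3/2,-1/2): CG² = 1/3, CG = +√(1/3)   ← matches the target
  (m₁,m₂)=(1/2,1/2): CG² = 2/3, CG = +√(2/3)
Pairs with CG² = 1/3: (3/2,-1/2): +√(1/3)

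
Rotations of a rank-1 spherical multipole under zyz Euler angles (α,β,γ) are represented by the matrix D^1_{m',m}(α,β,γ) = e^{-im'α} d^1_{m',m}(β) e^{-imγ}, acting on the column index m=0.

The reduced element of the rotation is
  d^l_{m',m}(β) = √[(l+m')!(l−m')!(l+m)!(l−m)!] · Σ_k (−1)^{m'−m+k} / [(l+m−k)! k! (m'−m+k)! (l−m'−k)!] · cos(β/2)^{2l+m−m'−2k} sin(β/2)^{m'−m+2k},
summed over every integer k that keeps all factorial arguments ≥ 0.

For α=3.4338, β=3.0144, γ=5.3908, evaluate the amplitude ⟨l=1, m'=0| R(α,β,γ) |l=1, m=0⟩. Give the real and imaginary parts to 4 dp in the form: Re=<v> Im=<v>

Re=-0.9919 Im=0.0000

D^1_{0,0}(3.4338,3.0144,5.3908) = e^{-i·0·3.4338}·d^1_{0,0}(3.0144)·e^{-i·0·5.3908}. Compute d first:
c=cos(3.014400/2)=0.063553, s=sin(3.014400/2)=0.997978; N=√[1·1·1·1]=1.000000
k∈{0,1} keeps every argument non-negative
  k=0: (−1)^0·1.0000/(1)·0.0636^2·0.9980^0 = +0.004039
  k=1: (−1)^1·1.0000/(1)·0.0636^0·0.9980^2 = -0.995961
d^1_{0,0}(3.0144) = +0.004039 -0.995961 = -0.991922
Attach z-rotation phases: D = e^{-i(0)(3.4338)}·(-0.991922)·e^{-i(0)(5.3908)} = -0.991922+0.000000i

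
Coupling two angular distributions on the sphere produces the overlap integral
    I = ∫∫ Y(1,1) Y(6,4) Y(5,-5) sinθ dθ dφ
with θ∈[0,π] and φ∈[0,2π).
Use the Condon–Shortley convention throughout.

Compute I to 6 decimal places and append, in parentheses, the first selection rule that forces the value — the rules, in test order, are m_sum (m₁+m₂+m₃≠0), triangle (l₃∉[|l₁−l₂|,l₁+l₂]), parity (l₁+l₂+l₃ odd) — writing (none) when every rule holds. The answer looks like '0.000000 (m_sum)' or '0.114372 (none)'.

Checks pass: Σm=0; 12 even; l₃=5∈[5,7].
(2·1+1)(2·6+1)(2·5+1) = 429
Δ: 2! 0! 10! / 13! → 1/858
sum: t=1:−1/14400 = -1/14400
3j²(1 6 5; 0 0 0) = Δ·Π!·Σ² = 6/143  (sign +1)
sum: t=0:+1/7257600 = 1/7257600
3j²(1 6 5; 1 4 -5) = Δ·Π!·Σ² = 1/858  (sign +1)
combine: 4πI² = 429·6/143·1/858 = 3/143
take √, sign +1: I = 0.04085899
No selection rule forces the value: the integral is nonzero (none).

0.040859 (none)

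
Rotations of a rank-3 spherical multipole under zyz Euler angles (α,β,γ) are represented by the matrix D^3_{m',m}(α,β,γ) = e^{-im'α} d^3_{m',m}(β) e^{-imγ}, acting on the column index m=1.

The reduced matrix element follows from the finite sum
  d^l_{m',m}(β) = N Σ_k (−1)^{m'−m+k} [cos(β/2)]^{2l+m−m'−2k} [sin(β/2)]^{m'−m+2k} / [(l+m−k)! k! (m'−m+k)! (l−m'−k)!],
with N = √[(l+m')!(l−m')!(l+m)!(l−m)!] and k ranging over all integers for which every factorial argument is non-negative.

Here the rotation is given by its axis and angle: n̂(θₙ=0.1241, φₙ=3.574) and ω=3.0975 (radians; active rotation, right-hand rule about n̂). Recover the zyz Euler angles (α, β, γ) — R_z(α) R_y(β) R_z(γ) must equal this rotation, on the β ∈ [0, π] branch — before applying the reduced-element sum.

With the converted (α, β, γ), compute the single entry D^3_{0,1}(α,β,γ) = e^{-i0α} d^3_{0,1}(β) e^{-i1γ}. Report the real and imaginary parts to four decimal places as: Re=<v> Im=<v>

Axis–angle → zyz. n̂ = (sinθₙcosφₙ, sinθₙsinφₙ, cosθₙ) = (-0.112389, -0.051872, +0.992309), ω = 3.0975.
R = I cosω + sinω [n̂]ₓ + (1−cosω) n̂n̂ᵀ gives
  R = [-0.973778, -0.032085, -0.225227; +0.055393, -0.993649, -0.097942; -0.220654, -0.107849, +0.969371]
β = atan2(√(R₁₃²+R₂₃²), R₃₃) = 0.248139; α = atan2(R₂₃, R₁₃) mod 2π = 3.551783; γ = atan2(R₃₂, −R₃₁) mod 2π = 5.828561
First d^3_{0,1}(β=0.2481), then the phase factors e^{-i(0)α} and e^{-i(1)γ}:
c=cos(0.248139/2)=0.992313, s=sin(0.248139/2)=0.123752; N=√[6·6·24·2]=41.569219
k: max(0,(1)−(0))=1 … min(3+(1),3−(0))=3
  k=1: (−1)^0·41.5692/(12)·0.9923^5·0.1238^1 = +0.412463
  k=2: (−1)^1·41.5692/(4)·0.9923^3·0.1238^3 = -0.019245
  k=3: (−1)^2·41.5692/(12)·0.9923^1·0.1238^5 = +0.000100
d^3_{0,1}(0.2481) = +0.412463 -0.019245 +0.000100 = +0.393318
Attach z-rotation phases: D = e^{-i(0)(3.5518)}·(+0.393318)·e^{-i(1)(5.8286)} = +0.353368+0.172716i

Re=0.3534 Im=0.1727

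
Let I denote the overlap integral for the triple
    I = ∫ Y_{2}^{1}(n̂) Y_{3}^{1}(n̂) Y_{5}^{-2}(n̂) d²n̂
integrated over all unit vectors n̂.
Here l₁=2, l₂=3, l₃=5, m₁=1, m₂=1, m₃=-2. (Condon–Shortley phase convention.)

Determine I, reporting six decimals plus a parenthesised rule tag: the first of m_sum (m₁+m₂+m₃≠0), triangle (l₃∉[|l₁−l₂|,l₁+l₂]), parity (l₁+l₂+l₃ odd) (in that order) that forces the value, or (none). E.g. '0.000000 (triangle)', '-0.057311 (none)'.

m-sum 0 ✓  L=10 even ✓  1≤5≤5 ✓
Π(2lᵢ+1) = 5×7×11 = 385
triangle coeff Δ(2,3,5) = 1/2310
Σ_t [0,0]: t=0:+1/144 = 1/144
(3j)²=10/231 [(2 3 5; 0 0 0)], sign=-1
Σ_t [0,0]: t=0:+1/288 = 1/288
(3j)²=1/22 [(2 3 5; 1 1 -2)], sign=-1
⇒ 4πI² = 25/33
I = (+1)√(25/33/(4π)) = 0.24553200
No selection rule forces the value: the integral is nonzero (none).

0.245532 (none)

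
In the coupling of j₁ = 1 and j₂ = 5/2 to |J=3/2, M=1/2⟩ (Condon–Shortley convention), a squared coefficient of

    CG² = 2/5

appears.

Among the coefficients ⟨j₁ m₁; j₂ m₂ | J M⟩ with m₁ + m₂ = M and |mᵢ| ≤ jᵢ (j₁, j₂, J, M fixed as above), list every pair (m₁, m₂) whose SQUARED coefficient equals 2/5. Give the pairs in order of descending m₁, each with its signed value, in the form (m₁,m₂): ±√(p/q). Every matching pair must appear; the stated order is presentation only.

Admissible pairs with m₁+m₂ = M = 1/2: (-1,3/2), (0,1/2), (1,-1/2)
  (m₁,m₂)=(1,-1/2): CG² = 1/5, CG = +√(1/5)
  (m₁,m₂)=(0,1/2): CG² = 2/5, CG = −√(2/5)   ← matches the target
  (m₁,m₂)=(-1,3/2): CG² = 2/5, CG = +√(2/5)   ← matches the target
Pairs with CG² = 2/5: (0,1/2): −√(2/5); (-1,3/2): +√(2/5)

(0,1/2): −√(2/5); (-1,3/2): +√(2/5)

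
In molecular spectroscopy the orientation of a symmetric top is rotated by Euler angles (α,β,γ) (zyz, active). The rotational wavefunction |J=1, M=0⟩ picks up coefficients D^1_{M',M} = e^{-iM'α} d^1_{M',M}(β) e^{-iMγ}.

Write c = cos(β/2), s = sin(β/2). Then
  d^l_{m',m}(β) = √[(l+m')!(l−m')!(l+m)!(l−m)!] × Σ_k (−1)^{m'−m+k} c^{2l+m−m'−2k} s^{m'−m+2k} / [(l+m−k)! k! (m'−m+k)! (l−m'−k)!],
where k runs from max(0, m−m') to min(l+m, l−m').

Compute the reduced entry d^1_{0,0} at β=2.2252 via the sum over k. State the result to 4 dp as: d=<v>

d^1_{0,0}(β=2.2252) via the finite sum:
c=cos(2.225200/2)=0.442331, s=sin(2.225200/2)=0.896852; N=√[1·1·1·1]=1.000000
The bounds max(0,m−m')=0 and min(l+m,l−m')=1 give 2 terms
  k=0: (−1)^0·1.0000/(1)·0.4423^2·0.8969^0 = +0.195657
  k=1: (−1)^1·1.0000/(1)·0.4423^0·0.8969^2 = -0.804343
d^1_{0,0}(2.2252) = +0.195657 -0.804343 = -0.608686

d=-0.6087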